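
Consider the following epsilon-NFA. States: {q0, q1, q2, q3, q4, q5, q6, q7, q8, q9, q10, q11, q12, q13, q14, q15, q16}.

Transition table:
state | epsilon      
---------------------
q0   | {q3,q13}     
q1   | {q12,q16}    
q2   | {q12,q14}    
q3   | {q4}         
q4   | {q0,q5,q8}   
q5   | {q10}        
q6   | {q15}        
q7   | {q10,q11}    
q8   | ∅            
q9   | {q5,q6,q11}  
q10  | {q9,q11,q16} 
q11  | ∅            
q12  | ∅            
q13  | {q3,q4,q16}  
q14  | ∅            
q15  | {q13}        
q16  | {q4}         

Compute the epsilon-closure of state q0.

{q0, q3, q4, q5, q6, q8, q9, q10, q11, q13, q15, q16}

Start with {q0}.
From q0 via epsilon: add q3, q13.
From q3 via epsilon: add q4.
From q13 via epsilon: add q16.
From q4 via epsilon: add q5, q8.
From q5 via epsilon: add q10.
From q10 via epsilon: add q9, q11.
From q9 via epsilon: add q6.
From q6 via epsilon: add q15.
No new states can be added; the closed set is {q0, q3, q4, q5, q6, q8, q9, q10, q11, q13, q15, q16}.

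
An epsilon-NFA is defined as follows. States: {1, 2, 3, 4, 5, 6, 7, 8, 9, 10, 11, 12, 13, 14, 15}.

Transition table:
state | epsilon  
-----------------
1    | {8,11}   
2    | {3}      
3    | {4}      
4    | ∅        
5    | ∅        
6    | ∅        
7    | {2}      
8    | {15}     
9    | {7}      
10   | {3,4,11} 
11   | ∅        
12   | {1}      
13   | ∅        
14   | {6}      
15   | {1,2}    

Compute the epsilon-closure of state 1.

Start with {1}.
From 1 via epsilon: add 8, 11.
From 8 via epsilon: add 15.
From 15 via epsilon: add 2.
From 2 via epsilon: add 3.
From 3 via epsilon: add 4.
No new states can be added; the closed set is {1, 2, 3, 4, 8, 11, 15}.

{1, 2, 3, 4, 8, 11, 15}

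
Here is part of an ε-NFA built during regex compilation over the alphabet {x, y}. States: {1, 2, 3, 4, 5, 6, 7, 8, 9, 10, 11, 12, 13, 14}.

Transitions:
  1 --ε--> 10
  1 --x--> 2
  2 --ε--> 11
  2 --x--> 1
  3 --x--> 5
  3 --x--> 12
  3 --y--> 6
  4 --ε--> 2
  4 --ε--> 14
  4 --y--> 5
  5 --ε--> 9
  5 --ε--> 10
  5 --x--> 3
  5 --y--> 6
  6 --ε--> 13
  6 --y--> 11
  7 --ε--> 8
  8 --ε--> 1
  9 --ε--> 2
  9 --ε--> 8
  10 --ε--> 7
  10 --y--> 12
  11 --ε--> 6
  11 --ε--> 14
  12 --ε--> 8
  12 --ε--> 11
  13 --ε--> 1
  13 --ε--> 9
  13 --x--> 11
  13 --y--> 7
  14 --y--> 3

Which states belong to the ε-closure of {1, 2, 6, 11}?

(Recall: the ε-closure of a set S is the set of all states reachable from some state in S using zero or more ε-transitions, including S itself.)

Start with {1, 2, 6, 11}.
From 1 via ε: add 10.
From 6 via ε: add 13.
From 11 via ε: add 14.
From 10 via ε: add 7.
From 13 via ε: add 9.
From 7 via ε: add 8.
No new states can be added; the closed set is {1, 2, 6, 7, 8, 9, 10, 11, 13, 14}.

{1, 2, 6, 7, 8, 9, 10, 11, 13, 14}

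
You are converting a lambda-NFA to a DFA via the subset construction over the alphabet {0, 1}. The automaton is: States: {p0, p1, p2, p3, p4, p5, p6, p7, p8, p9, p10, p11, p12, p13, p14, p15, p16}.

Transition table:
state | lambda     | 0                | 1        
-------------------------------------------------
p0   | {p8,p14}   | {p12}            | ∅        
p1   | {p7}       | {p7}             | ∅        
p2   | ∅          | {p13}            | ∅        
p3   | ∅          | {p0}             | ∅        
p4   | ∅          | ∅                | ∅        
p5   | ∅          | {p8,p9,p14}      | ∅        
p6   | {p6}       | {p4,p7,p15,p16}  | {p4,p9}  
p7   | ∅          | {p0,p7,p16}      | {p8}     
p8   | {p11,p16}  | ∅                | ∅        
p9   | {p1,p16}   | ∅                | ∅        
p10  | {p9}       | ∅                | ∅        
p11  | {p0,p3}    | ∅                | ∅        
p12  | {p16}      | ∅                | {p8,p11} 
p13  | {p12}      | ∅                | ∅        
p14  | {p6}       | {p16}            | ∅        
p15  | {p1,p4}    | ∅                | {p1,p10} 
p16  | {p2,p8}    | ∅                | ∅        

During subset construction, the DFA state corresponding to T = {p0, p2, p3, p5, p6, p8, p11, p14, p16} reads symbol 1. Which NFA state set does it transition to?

p6 on 1 → {p4, p9}.
No 1-transition from p0, p2, p3, p5, p8, p11, p14, p16.
Union after reading 1: {p4, p9}.
Now take the lambda-closure:
From p9 via lambda: add p1, p16.
From p1 via lambda: add p7.
From p16 via lambda: add p2, p8.
From p8 via lambda: add p11.
From p11 via lambda: add p0, p3.
From p0 via lambda: add p14.
From p14 via lambda: add p6.
No new states can be added; the closed set is {p0, p1, p2, p3, p4, p6, p7, p8, p9, p11, p14, p16}.

{p0, p1, p2, p3, p4, p6, p7, p8, p9, p11, p14, p16}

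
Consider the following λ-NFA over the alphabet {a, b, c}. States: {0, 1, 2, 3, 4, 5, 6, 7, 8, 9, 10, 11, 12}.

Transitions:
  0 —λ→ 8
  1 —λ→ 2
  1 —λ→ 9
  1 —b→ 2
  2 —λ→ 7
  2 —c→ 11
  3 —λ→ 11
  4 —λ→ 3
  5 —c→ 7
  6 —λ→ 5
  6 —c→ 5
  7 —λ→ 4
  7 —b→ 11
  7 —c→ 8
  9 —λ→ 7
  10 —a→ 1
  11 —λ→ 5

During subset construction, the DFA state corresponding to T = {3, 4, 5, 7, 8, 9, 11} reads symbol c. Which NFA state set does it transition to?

5 on c → {7}.
7 on c → {8}.
No c-transition from 3, 4, 8, 9, 11.
Union after reading c: {7, 8}.
Now take the λ-closure:
From 7 via λ: add 4.
From 4 via λ: add 3.
From 3 via λ: add 11.
From 11 via λ: add 5.
No new states can be added; the closed set is {3, 4, 5, 7, 8, 11}.

{3, 4, 5, 7, 8, 11}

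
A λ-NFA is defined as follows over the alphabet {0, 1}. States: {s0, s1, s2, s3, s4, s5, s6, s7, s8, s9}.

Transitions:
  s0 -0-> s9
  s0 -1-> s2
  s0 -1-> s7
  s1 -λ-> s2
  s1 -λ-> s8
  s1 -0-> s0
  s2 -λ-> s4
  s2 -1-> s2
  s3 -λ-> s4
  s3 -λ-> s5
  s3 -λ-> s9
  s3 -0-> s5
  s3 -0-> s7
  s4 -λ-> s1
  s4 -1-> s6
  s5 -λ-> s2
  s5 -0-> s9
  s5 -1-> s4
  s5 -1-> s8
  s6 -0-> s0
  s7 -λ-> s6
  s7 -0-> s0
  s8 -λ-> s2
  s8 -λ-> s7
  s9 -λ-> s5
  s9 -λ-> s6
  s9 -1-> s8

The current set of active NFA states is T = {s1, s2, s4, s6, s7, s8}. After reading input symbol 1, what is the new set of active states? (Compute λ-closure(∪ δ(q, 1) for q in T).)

{s1, s2, s4, s6, s7, s8}

s2 on 1 → {s2}.
s4 on 1 → {s6}.
No 1-transition from s1, s6, s7, s8.
Union after reading 1: {s2, s6}.
Now take the λ-closure:
From s2 via λ: add s4.
From s4 via λ: add s1.
From s1 via λ: add s8.
From s8 via λ: add s7.
No new states can be added; the closed set is {s1, s2, s4, s6, s7, s8}.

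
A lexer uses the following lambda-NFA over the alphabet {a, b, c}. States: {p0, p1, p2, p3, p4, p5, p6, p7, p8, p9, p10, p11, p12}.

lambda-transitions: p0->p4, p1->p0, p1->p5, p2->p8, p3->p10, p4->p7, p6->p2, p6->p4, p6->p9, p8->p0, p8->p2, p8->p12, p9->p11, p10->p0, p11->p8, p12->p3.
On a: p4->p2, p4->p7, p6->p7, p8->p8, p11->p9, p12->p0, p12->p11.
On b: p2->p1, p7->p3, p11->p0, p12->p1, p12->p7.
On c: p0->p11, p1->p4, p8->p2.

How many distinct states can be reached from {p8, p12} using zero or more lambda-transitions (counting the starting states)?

Start with {p8, p12}.
From p8 via lambda: add p0, p2.
From p12 via lambda: add p3.
From p0 via lambda: add p4.
From p3 via lambda: add p10.
From p4 via lambda: add p7.
lambda-closure = {p0, p2, p3, p4, p7, p8, p10, p12}, which has 8 states.

8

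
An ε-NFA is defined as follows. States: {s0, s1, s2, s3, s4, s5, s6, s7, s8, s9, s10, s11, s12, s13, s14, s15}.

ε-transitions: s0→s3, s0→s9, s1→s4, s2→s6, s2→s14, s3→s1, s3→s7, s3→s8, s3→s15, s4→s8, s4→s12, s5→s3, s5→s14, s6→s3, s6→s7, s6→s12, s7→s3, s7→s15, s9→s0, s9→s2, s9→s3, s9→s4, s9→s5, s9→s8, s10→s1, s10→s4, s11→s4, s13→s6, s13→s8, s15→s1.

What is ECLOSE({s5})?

Start with {s5}.
From s5 via ε: add s3, s14.
From s3 via ε: add s1, s7, s8, s15.
From s1 via ε: add s4.
From s4 via ε: add s12.
No new states can be added; the closed set is {s1, s3, s4, s5, s7, s8, s12, s14, s15}.

{s1, s3, s4, s5, s7, s8, s12, s14, s15}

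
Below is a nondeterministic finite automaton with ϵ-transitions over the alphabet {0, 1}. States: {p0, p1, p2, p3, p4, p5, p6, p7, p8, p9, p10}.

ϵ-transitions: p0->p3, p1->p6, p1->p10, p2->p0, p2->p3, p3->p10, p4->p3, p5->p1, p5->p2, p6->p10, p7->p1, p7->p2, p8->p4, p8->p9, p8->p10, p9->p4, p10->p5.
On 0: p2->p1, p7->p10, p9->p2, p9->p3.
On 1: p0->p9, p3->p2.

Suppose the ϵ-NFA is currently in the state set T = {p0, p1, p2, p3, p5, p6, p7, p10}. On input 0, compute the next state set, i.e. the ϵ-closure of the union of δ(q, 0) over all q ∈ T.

p2 on 0 → {p1}.
p7 on 0 → {p10}.
No 0-transition from p0, p1, p3, p5, p6, p10.
Union after reading 0: {p1, p10}.
Now take the ϵ-closure:
From p1 via ϵ: add p6.
From p10 via ϵ: add p5.
From p5 via ϵ: add p2.
From p2 via ϵ: add p0, p3.
No new states can be added; the closed set is {p0, p1, p2, p3, p5, p6, p10}.

{p0, p1, p2, p3, p5, p6, p10}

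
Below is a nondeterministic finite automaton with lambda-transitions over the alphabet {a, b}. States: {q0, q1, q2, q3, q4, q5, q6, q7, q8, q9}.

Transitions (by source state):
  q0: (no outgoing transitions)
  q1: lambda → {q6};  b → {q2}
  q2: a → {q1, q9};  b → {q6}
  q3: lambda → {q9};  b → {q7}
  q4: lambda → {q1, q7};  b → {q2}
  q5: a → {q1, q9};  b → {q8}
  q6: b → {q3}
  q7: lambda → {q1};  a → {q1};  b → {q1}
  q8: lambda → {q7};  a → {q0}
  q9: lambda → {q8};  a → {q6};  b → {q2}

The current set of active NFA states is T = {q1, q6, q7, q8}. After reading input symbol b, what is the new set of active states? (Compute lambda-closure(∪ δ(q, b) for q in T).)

q1 on b → {q2}.
q6 on b → {q3}.
q7 on b → {q1}.
No b-transition from q8.
Union after reading b: {q1, q2, q3}.
Now take the lambda-closure:
From q1 via lambda: add q6.
From q3 via lambda: add q9.
From q9 via lambda: add q8.
From q8 via lambda: add q7.
No new states can be added; the closed set is {q1, q2, q3, q6, q7, q8, q9}.

{q1, q2, q3, q6, q7, q8, q9}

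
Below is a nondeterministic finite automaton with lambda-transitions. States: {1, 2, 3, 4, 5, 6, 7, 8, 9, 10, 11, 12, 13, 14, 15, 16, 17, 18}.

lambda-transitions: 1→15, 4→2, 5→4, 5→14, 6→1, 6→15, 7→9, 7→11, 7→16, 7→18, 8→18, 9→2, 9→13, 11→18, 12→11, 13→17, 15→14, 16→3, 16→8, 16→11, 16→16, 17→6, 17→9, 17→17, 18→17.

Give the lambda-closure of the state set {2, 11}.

Start with {2, 11}.
From 11 via lambda: add 18.
From 18 via lambda: add 17.
From 17 via lambda: add 6, 9.
From 6 via lambda: add 1, 15.
From 9 via lambda: add 13.
From 15 via lambda: add 14.
No new states can be added; the closed set is {1, 2, 6, 9, 11, 13, 14, 15, 17, 18}.

{1, 2, 6, 9, 11, 13, 14, 15, 17, 18}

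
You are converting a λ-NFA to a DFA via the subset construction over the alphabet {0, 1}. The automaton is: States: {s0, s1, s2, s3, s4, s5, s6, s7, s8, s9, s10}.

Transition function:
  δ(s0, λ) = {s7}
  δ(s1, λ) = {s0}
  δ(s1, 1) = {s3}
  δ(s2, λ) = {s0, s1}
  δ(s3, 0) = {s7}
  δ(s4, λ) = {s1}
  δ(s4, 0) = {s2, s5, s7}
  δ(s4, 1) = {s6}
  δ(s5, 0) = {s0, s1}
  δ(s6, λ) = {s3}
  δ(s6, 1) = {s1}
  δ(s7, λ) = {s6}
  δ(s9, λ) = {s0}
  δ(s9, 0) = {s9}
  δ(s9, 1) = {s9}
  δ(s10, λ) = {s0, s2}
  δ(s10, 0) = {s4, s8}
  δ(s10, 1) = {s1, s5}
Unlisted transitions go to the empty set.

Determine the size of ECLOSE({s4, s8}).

7

Start with {s4, s8}.
From s4 via λ: add s1.
From s1 via λ: add s0.
From s0 via λ: add s7.
From s7 via λ: add s6.
From s6 via λ: add s3.
λ-closure = {s0, s1, s3, s4, s6, s7, s8}, which has 7 states.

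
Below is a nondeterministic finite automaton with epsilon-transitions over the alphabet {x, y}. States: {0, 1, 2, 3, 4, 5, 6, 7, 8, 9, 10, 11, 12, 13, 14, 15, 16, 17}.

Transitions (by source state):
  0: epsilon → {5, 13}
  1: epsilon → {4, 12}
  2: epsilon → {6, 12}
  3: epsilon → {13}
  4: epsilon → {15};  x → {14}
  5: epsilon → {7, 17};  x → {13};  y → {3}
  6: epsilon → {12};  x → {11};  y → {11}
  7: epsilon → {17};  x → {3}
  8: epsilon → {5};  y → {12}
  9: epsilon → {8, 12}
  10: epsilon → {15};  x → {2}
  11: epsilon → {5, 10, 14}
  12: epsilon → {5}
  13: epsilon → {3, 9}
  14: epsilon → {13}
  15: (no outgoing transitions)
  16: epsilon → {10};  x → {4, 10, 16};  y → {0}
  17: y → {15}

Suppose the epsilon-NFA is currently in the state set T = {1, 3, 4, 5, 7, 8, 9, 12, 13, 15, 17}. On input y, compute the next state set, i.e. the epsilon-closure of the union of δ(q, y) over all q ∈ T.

5 on y → {3}.
8 on y → {12}.
17 on y → {15}.
No y-transition from 1, 3, 4, 7, 9, 12, 13, 15.
Union after reading y: {3, 12, 15}.
Now take the epsilon-closure:
From 3 via epsilon: add 13.
From 12 via epsilon: add 5.
From 5 via epsilon: add 7, 17.
From 13 via epsilon: add 9.
From 9 via epsilon: add 8.
No new states can be added; the closed set is {3, 5, 7, 8, 9, 12, 13, 15, 17}.

{3, 5, 7, 8, 9, 12, 13, 15, 17}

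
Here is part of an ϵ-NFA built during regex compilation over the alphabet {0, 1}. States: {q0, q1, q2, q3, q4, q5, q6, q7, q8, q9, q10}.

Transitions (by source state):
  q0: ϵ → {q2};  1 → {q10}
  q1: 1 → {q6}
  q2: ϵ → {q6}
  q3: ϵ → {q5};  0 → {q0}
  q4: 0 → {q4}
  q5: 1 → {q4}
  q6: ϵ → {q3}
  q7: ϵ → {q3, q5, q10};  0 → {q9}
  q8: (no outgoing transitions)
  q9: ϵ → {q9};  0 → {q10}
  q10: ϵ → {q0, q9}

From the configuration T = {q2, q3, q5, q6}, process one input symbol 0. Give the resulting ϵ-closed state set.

{q0, q2, q3, q5, q6}

q3 on 0 → {q0}.
No 0-transition from q2, q5, q6.
Union after reading 0: {q0}.
Now take the ϵ-closure:
From q0 via ϵ: add q2.
From q2 via ϵ: add q6.
From q6 via ϵ: add q3.
From q3 via ϵ: add q5.
No new states can be added; the closed set is {q0, q2, q3, q5, q6}.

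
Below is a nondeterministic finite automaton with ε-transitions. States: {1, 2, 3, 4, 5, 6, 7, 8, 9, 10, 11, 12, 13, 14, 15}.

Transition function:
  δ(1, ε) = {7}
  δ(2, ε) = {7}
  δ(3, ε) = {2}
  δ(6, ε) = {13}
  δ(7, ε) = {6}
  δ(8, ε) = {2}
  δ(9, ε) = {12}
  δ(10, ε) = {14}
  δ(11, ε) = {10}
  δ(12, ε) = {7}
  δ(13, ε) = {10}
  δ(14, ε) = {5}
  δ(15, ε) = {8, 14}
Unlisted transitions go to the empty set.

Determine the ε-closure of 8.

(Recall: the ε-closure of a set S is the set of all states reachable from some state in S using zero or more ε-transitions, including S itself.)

Start with {8}.
From 8 via ε: add 2.
From 2 via ε: add 7.
From 7 via ε: add 6.
From 6 via ε: add 13.
From 13 via ε: add 10.
From 10 via ε: add 14.
From 14 via ε: add 5.
No new states can be added; the closed set is {2, 5, 6, 7, 8, 10, 13, 14}.

{2, 5, 6, 7, 8, 10, 13, 14}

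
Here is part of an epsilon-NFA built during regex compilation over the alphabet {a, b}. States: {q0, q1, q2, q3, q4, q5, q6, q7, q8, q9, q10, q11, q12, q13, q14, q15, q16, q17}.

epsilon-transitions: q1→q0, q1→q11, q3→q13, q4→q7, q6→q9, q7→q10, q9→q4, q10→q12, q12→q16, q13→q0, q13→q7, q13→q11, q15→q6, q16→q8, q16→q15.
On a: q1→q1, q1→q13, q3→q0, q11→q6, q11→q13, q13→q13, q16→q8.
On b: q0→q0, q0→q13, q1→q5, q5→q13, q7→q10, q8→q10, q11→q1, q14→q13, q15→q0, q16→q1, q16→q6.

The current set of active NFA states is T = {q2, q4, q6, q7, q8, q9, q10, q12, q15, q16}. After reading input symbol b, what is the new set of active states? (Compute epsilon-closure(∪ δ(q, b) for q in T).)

{q0, q1, q4, q6, q7, q8, q9, q10, q11, q12, q15, q16}

q7 on b → {q10}.
q8 on b → {q10}.
q15 on b → {q0}.
q16 on b → {q1, q6}.
No b-transition from q2, q4, q6, q9, q10, q12.
Union after reading b: {q0, q1, q6, q10}.
Now take the epsilon-closure:
From q1 via epsilon: add q11.
From q6 via epsilon: add q9.
From q10 via epsilon: add q12.
From q9 via epsilon: add q4.
From q12 via epsilon: add q16.
From q4 via epsilon: add q7.
From q16 via epsilon: add q8, q15.
No new states can be added; the closed set is {q0, q1, q4, q6, q7, q8, q9, q10, q11, q12, q15, q16}.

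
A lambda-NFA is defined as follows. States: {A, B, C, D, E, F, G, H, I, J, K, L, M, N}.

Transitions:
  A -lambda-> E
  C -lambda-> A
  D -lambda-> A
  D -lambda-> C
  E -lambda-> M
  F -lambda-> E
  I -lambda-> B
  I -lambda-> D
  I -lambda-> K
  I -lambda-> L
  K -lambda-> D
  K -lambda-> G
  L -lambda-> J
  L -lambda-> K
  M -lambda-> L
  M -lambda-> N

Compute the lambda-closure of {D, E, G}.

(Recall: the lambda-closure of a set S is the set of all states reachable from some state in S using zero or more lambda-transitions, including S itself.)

{A, C, D, E, G, J, K, L, M, N}

Start with {D, E, G}.
From D via lambda: add A, C.
From E via lambda: add M.
From M via lambda: add L, N.
From L via lambda: add J, K.
No new states can be added; the closed set is {A, C, D, E, G, J, K, L, M, N}.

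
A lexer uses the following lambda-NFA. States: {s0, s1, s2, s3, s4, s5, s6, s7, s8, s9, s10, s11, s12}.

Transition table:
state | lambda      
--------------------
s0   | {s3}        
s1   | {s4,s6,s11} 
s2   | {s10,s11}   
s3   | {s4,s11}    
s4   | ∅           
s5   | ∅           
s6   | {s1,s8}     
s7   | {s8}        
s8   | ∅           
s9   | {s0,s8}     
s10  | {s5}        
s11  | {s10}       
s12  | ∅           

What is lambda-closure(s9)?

{s0, s3, s4, s5, s8, s9, s10, s11}

Start with {s9}.
From s9 via lambda: add s0, s8.
From s0 via lambda: add s3.
From s3 via lambda: add s4, s11.
From s11 via lambda: add s10.
From s10 via lambda: add s5.
No new states can be added; the closed set is {s0, s3, s4, s5, s8, s9, s10, s11}.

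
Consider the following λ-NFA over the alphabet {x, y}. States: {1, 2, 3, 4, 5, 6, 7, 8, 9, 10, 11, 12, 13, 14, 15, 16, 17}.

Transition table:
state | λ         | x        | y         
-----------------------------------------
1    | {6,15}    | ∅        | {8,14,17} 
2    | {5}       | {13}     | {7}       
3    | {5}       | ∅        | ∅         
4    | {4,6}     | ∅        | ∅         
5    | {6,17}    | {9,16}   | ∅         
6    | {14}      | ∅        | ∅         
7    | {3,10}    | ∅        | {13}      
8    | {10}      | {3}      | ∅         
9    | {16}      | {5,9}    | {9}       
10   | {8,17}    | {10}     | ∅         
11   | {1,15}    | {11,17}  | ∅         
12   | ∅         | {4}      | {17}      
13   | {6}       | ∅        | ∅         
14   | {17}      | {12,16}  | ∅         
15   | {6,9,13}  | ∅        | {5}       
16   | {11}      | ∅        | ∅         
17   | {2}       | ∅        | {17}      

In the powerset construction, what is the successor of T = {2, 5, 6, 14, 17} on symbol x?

{1, 2, 5, 6, 9, 11, 12, 13, 14, 15, 16, 17}

2 on x → {13}.
5 on x → {9, 16}.
14 on x → {12, 16}.
No x-transition from 6, 17.
Union after reading x: {9, 12, 13, 16}.
Now take the λ-closure:
From 13 via λ: add 6.
From 16 via λ: add 11.
From 6 via λ: add 14.
From 11 via λ: add 1, 15.
From 14 via λ: add 17.
From 17 via λ: add 2.
From 2 via λ: add 5.
No new states can be added; the closed set is {1, 2, 5, 6, 9, 11, 12, 13, 14, 15, 16, 17}.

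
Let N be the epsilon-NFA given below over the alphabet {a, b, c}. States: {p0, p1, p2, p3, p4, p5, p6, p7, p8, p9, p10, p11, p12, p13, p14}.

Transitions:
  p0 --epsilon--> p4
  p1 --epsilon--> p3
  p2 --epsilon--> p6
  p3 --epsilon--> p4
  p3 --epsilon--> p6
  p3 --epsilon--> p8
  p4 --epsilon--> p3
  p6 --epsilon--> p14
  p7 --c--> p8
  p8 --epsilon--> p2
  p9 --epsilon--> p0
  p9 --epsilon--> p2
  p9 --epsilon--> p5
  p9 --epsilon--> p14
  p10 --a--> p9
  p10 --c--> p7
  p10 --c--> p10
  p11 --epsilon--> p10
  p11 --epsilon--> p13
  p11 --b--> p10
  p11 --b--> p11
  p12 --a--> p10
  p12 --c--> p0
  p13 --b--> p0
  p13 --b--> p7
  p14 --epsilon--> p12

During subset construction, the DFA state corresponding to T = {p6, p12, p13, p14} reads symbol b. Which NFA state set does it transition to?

{p0, p2, p3, p4, p6, p7, p8, p12, p14}

p13 on b → {p0, p7}.
No b-transition from p6, p12, p14.
Union after reading b: {p0, p7}.
Now take the epsilon-closure:
From p0 via epsilon: add p4.
From p4 via epsilon: add p3.
From p3 via epsilon: add p6, p8.
From p6 via epsilon: add p14.
From p8 via epsilon: add p2.
From p14 via epsilon: add p12.
No new states can be added; the closed set is {p0, p2, p3, p4, p6, p7, p8, p12, p14}.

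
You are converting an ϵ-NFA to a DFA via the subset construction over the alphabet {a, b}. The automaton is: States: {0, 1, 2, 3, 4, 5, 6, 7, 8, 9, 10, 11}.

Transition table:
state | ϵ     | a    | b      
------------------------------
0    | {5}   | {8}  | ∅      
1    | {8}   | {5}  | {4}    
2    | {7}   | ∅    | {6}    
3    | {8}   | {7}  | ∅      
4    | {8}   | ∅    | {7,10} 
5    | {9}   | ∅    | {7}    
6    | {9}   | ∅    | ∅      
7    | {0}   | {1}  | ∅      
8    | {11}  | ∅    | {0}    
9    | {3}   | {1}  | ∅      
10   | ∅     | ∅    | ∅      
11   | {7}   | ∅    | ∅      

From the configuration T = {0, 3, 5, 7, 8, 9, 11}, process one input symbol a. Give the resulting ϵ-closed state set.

0 on a → {8}.
3 on a → {7}.
7 on a → {1}.
9 on a → {1}.
No a-transition from 5, 8, 11.
Union after reading a: {1, 7, 8}.
Now take the ϵ-closure:
From 7 via ϵ: add 0.
From 8 via ϵ: add 11.
From 0 via ϵ: add 5.
From 5 via ϵ: add 9.
From 9 via ϵ: add 3.
No new states can be added; the closed set is {0, 1, 3, 5, 7, 8, 9, 11}.

{0, 1, 3, 5, 7, 8, 9, 11}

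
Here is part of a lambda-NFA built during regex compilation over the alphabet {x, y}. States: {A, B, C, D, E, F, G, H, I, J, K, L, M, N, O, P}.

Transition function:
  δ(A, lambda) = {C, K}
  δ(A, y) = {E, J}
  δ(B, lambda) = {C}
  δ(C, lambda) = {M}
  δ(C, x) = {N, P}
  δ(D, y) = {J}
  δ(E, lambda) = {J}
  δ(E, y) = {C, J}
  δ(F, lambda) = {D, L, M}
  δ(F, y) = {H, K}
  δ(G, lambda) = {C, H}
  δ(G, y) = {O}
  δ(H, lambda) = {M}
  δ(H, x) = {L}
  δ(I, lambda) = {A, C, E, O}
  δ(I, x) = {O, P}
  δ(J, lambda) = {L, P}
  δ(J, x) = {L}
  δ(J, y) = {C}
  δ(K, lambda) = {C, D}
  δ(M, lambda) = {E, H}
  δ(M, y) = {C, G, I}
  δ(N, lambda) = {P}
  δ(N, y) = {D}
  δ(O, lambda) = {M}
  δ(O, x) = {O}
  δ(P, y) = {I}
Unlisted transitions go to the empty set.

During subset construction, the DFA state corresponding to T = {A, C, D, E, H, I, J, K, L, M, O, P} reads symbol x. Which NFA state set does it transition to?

{E, H, J, L, M, N, O, P}

C on x → {N, P}.
H on x → {L}.
I on x → {O, P}.
J on x → {L}.
O on x → {O}.
No x-transition from A, D, E, K, L, M, P.
Union after reading x: {L, N, O, P}.
Now take the lambda-closure:
From O via lambda: add M.
From M via lambda: add E, H.
From E via lambda: add J.
No new states can be added; the closed set is {E, H, J, L, M, N, O, P}.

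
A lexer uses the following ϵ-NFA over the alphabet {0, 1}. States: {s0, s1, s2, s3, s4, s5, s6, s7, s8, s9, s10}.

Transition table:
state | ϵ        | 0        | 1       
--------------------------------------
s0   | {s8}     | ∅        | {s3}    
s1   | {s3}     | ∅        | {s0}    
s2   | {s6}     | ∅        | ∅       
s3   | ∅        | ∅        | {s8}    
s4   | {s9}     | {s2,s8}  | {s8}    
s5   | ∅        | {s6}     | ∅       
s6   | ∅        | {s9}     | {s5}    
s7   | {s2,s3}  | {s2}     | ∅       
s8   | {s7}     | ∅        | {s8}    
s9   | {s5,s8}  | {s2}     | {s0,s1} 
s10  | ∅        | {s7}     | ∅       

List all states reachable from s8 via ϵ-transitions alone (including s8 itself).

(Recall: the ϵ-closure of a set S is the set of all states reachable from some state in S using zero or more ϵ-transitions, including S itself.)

{s2, s3, s6, s7, s8}

Start with {s8}.
From s8 via ϵ: add s7.
From s7 via ϵ: add s2, s3.
From s2 via ϵ: add s6.
No new states can be added; the closed set is {s2, s3, s6, s7, s8}.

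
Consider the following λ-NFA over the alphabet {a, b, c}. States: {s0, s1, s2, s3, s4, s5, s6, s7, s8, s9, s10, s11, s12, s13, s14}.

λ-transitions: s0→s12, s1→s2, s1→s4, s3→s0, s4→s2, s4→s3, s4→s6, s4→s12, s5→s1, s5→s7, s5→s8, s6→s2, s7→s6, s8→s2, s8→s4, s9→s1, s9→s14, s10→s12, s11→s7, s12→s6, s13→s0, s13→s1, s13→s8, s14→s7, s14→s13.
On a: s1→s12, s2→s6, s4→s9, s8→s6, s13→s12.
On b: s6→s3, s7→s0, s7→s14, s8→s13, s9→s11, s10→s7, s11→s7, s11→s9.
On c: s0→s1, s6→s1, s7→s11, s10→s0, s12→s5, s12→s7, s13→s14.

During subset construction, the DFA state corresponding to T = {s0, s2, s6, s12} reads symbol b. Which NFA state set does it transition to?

s6 on b → {s3}.
No b-transition from s0, s2, s12.
Union after reading b: {s3}.
Now take the λ-closure:
From s3 via λ: add s0.
From s0 via λ: add s12.
From s12 via λ: add s6.
From s6 via λ: add s2.
No new states can be added; the closed set is {s0, s2, s3, s6, s12}.

{s0, s2, s3, s6, s12}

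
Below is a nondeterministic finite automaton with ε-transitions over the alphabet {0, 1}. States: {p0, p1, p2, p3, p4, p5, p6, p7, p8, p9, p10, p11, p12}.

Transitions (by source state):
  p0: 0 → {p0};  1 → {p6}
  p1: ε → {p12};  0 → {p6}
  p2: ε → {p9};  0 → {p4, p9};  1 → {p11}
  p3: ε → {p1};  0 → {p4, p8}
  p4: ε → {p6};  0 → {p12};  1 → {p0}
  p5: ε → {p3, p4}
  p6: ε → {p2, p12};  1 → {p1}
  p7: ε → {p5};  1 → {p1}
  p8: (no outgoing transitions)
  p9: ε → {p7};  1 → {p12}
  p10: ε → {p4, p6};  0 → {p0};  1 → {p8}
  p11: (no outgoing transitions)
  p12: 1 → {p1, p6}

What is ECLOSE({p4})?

Start with {p4}.
From p4 via ε: add p6.
From p6 via ε: add p2, p12.
From p2 via ε: add p9.
From p9 via ε: add p7.
From p7 via ε: add p5.
From p5 via ε: add p3.
From p3 via ε: add p1.
No new states can be added; the closed set is {p1, p2, p3, p4, p5, p6, p7, p9, p12}.

{p1, p2, p3, p4, p5, p6, p7, p9, p12}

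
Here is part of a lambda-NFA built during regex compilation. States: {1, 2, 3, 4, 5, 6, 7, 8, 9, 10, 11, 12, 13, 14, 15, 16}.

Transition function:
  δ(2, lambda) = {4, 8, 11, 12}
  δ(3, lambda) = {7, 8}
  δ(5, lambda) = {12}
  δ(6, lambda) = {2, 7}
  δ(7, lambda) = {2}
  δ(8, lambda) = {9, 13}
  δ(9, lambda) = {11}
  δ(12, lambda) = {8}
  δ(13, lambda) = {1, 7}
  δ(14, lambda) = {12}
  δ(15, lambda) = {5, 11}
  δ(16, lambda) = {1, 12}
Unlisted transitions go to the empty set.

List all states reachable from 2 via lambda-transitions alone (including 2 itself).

{1, 2, 4, 7, 8, 9, 11, 12, 13}

Start with {2}.
From 2 via lambda: add 4, 8, 11, 12.
From 8 via lambda: add 9, 13.
From 13 via lambda: add 1, 7.
No new states can be added; the closed set is {1, 2, 4, 7, 8, 9, 11, 12, 13}.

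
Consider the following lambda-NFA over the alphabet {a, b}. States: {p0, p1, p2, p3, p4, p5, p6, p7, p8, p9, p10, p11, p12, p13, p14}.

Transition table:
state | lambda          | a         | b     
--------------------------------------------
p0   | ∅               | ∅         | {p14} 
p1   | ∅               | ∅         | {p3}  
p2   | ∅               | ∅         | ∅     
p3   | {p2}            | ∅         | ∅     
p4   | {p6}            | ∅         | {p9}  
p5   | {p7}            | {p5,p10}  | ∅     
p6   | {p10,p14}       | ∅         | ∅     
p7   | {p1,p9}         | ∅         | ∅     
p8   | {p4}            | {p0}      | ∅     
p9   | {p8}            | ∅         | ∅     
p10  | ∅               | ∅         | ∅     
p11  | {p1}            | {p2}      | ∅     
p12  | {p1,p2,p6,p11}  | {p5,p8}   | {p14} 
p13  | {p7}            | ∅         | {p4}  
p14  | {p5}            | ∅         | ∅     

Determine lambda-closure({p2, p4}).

{p1, p2, p4, p5, p6, p7, p8, p9, p10, p14}

Start with {p2, p4}.
From p4 via lambda: add p6.
From p6 via lambda: add p10, p14.
From p14 via lambda: add p5.
From p5 via lambda: add p7.
From p7 via lambda: add p1, p9.
From p9 via lambda: add p8.
No new states can be added; the closed set is {p1, p2, p4, p5, p6, p7, p8, p9, p10, p14}.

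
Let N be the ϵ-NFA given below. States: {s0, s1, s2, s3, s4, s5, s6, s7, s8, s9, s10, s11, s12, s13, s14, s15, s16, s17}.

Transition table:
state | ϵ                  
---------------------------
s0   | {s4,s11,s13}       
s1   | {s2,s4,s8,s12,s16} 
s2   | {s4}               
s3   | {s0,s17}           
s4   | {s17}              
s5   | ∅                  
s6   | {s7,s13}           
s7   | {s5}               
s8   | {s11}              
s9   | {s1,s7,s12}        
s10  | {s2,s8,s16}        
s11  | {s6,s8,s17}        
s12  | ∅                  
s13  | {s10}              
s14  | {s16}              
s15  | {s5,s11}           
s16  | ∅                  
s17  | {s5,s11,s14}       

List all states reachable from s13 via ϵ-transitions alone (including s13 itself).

Start with {s13}.
From s13 via ϵ: add s10.
From s10 via ϵ: add s2, s8, s16.
From s2 via ϵ: add s4.
From s8 via ϵ: add s11.
From s4 via ϵ: add s17.
From s11 via ϵ: add s6.
From s6 via ϵ: add s7.
From s17 via ϵ: add s5, s14.
No new states can be added; the closed set is {s2, s4, s5, s6, s7, s8, s10, s11, s13, s14, s16, s17}.

{s2, s4, s5, s6, s7, s8, s10, s11, s13, s14, s16, s17}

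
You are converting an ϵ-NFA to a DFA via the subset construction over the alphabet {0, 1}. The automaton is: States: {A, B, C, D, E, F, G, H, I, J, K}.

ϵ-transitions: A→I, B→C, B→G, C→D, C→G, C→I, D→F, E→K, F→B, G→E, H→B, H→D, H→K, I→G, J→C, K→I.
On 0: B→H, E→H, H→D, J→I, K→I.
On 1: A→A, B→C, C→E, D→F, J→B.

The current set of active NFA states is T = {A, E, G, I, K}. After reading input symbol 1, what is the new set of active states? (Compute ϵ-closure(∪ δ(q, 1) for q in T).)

{A, E, G, I, K}

A on 1 → {A}.
No 1-transition from E, G, I, K.
Union after reading 1: {A}.
Now take the ϵ-closure:
From A via ϵ: add I.
From I via ϵ: add G.
From G via ϵ: add E.
From E via ϵ: add K.
No new states can be added; the closed set is {A, E, G, I, K}.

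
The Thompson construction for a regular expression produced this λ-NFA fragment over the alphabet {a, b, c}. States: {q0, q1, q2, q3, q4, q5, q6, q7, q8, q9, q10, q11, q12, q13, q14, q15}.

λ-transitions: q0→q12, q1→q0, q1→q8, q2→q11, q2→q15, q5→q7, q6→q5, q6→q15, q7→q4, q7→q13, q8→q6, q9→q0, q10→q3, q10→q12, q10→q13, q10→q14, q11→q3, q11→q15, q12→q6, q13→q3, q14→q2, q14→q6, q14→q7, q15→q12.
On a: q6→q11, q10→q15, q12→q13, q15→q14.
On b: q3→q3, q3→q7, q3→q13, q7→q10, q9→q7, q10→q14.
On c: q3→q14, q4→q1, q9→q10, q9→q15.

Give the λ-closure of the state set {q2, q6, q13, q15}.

Start with {q2, q6, q13, q15}.
From q2 via λ: add q11.
From q6 via λ: add q5.
From q13 via λ: add q3.
From q15 via λ: add q12.
From q5 via λ: add q7.
From q7 via λ: add q4.
No new states can be added; the closed set is {q2, q3, q4, q5, q6, q7, q11, q12, q13, q15}.

{q2, q3, q4, q5, q6, q7, q11, q12, q13, q15}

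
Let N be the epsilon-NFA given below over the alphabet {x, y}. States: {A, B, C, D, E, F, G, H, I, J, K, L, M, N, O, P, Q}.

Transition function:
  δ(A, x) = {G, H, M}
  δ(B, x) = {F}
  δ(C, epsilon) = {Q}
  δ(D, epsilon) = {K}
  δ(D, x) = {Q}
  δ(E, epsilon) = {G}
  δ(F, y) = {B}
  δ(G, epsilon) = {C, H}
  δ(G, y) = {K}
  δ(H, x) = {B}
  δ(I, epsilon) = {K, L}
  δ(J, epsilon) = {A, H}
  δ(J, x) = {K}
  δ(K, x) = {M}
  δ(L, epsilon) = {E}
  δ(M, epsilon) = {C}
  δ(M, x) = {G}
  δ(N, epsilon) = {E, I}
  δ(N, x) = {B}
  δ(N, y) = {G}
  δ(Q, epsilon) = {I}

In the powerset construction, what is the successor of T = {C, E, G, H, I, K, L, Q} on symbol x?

{B, C, E, G, H, I, K, L, M, Q}

H on x → {B}.
K on x → {M}.
No x-transition from C, E, G, I, L, Q.
Union after reading x: {B, M}.
Now take the epsilon-closure:
From M via epsilon: add C.
From C via epsilon: add Q.
From Q via epsilon: add I.
From I via epsilon: add K, L.
From L via epsilon: add E.
From E via epsilon: add G.
From G via epsilon: add H.
No new states can be added; the closed set is {B, C, E, G, H, I, K, L, M, Q}.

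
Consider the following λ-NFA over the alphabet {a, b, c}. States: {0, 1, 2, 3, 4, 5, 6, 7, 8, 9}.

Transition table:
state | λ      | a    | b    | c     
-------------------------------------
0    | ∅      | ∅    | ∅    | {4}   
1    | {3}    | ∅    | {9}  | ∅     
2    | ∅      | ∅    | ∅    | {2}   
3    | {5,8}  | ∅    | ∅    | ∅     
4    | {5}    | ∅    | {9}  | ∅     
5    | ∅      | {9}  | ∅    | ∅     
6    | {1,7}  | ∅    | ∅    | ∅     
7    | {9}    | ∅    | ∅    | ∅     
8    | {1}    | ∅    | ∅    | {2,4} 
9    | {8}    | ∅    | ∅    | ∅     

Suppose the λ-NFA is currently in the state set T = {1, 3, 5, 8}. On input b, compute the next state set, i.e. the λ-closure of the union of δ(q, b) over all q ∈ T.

{1, 3, 5, 8, 9}

1 on b → {9}.
No b-transition from 3, 5, 8.
Union after reading b: {9}.
Now take the λ-closure:
From 9 via λ: add 8.
From 8 via λ: add 1.
From 1 via λ: add 3.
From 3 via λ: add 5.
No new states can be added; the closed set is {1, 3, 5, 8, 9}.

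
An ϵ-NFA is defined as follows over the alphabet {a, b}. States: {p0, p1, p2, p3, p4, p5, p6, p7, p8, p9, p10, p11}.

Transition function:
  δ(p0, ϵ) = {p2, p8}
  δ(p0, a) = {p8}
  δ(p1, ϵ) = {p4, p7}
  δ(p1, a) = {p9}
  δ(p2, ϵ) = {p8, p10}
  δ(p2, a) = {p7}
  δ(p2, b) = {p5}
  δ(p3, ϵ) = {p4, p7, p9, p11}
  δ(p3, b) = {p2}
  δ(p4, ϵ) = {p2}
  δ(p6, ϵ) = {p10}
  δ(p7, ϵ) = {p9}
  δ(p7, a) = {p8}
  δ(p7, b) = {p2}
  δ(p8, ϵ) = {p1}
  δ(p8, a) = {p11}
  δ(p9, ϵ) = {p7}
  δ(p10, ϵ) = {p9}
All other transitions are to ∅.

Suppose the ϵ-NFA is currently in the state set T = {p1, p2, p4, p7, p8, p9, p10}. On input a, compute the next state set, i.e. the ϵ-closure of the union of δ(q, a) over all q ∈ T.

{p1, p2, p4, p7, p8, p9, p10, p11}

p1 on a → {p9}.
p2 on a → {p7}.
p7 on a → {p8}.
p8 on a → {p11}.
No a-transition from p4, p9, p10.
Union after reading a: {p7, p8, p9, p11}.
Now take the ϵ-closure:
From p8 via ϵ: add p1.
From p1 via ϵ: add p4.
From p4 via ϵ: add p2.
From p2 via ϵ: add p10.
No new states can be added; the closed set is {p1, p2, p4, p7, p8, p9, p10, p11}.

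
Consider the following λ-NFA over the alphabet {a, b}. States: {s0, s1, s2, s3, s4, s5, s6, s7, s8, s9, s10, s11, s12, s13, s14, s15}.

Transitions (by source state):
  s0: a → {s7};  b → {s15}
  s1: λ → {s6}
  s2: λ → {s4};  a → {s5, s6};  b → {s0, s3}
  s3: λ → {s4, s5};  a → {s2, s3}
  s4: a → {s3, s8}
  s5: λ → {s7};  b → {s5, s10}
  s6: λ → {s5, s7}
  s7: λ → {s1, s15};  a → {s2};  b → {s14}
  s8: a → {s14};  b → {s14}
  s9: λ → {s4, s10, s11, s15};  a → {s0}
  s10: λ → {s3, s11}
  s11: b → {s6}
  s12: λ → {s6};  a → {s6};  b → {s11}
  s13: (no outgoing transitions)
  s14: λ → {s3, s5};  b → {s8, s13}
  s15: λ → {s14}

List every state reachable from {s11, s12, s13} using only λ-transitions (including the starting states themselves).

Start with {s11, s12, s13}.
From s12 via λ: add s6.
From s6 via λ: add s5, s7.
From s7 via λ: add s1, s15.
From s15 via λ: add s14.
From s14 via λ: add s3.
From s3 via λ: add s4.
No new states can be added; the closed set is {s1, s3, s4, s5, s6, s7, s11, s12, s13, s14, s15}.

{s1, s3, s4, s5, s6, s7, s11, s12, s13, s14, s15}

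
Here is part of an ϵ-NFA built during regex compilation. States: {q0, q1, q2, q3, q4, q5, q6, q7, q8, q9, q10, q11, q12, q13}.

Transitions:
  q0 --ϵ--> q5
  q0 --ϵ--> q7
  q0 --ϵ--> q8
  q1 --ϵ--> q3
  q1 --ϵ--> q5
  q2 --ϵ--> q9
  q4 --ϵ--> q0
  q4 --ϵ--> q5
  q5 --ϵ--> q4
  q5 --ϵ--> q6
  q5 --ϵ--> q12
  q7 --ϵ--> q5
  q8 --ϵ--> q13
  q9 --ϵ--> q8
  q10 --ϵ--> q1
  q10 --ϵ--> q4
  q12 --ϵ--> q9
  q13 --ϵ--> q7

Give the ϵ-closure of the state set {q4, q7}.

Start with {q4, q7}.
From q4 via ϵ: add q0, q5.
From q0 via ϵ: add q8.
From q5 via ϵ: add q6, q12.
From q8 via ϵ: add q13.
From q12 via ϵ: add q9.
No new states can be added; the closed set is {q0, q4, q5, q6, q7, q8, q9, q12, q13}.

{q0, q4, q5, q6, q7, q8, q9, q12, q13}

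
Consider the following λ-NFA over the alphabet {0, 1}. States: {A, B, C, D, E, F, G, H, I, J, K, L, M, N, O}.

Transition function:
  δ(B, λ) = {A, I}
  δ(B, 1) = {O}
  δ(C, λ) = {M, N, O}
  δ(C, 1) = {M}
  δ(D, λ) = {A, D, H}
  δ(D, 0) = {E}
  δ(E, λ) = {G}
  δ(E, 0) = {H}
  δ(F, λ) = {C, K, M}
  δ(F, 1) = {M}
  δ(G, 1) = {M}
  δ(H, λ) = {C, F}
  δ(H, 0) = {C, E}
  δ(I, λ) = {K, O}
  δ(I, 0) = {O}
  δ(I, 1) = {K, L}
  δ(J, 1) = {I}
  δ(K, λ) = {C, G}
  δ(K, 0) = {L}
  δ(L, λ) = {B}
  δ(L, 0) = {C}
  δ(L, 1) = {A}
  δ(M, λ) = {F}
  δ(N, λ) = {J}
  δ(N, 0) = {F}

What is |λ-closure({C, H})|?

9

Start with {C, H}.
From C via λ: add M, N, O.
From H via λ: add F.
From F via λ: add K.
From N via λ: add J.
From K via λ: add G.
λ-closure = {C, F, G, H, J, K, M, N, O}, which has 9 states.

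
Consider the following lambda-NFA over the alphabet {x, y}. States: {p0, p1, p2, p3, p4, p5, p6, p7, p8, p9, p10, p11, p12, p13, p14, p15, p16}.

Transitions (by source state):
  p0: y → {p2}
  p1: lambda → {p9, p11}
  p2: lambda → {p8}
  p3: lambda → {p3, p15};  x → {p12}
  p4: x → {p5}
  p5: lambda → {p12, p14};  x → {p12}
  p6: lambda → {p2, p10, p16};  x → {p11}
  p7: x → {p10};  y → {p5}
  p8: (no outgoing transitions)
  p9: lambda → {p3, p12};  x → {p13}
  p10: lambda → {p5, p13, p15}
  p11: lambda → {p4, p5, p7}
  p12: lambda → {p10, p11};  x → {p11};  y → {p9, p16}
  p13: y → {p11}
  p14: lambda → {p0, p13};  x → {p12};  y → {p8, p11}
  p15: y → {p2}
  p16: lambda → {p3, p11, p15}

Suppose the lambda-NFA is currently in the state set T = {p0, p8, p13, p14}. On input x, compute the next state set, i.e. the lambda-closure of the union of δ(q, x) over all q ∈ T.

{p0, p4, p5, p7, p10, p11, p12, p13, p14, p15}

p14 on x → {p12}.
No x-transition from p0, p8, p13.
Union after reading x: {p12}.
Now take the lambda-closure:
From p12 via lambda: add p10, p11.
From p10 via lambda: add p5, p13, p15.
From p11 via lambda: add p4, p7.
From p5 via lambda: add p14.
From p14 via lambda: add p0.
No new states can be added; the closed set is {p0, p4, p5, p7, p10, p11, p12, p13, p14, p15}.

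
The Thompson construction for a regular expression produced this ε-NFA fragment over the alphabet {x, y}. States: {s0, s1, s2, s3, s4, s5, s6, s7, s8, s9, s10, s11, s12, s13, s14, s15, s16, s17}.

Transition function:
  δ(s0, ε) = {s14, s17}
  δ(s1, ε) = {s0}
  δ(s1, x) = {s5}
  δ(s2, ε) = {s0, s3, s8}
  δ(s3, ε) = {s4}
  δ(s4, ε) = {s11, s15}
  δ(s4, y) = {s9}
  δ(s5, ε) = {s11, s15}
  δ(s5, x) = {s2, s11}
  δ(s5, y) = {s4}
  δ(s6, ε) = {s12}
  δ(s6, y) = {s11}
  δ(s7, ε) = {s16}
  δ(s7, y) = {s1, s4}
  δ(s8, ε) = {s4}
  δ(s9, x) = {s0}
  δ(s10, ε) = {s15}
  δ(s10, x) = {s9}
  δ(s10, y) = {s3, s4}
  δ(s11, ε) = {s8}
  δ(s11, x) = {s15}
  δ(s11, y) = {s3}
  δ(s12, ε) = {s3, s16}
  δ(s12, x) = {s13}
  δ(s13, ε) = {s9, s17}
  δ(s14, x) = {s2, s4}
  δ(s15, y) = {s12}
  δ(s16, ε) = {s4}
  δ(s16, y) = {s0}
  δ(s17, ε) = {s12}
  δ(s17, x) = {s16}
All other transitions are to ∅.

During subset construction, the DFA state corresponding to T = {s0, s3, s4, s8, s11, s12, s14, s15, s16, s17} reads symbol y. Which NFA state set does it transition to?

s4 on y → {s9}.
s11 on y → {s3}.
s15 on y → {s12}.
s16 on y → {s0}.
No y-transition from s0, s3, s8, s12, s14, s17.
Union after reading y: {s0, s3, s9, s12}.
Now take the ε-closure:
From s0 via ε: add s14, s17.
From s3 via ε: add s4.
From s12 via ε: add s16.
From s4 via ε: add s11, s15.
From s11 via ε: add s8.
No new states can be added; the closed set is {s0, s3, s4, s8, s9, s11, s12, s14, s15, s16, s17}.

{s0, s3, s4, s8, s9, s11, s12, s14, s15, s16, s17}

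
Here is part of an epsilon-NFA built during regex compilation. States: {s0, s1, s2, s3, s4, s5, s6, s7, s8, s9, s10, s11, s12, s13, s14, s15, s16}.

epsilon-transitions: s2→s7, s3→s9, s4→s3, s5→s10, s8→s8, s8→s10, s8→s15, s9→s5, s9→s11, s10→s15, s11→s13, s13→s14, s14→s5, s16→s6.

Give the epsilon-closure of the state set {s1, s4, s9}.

{s1, s3, s4, s5, s9, s10, s11, s13, s14, s15}

Start with {s1, s4, s9}.
From s4 via epsilon: add s3.
From s9 via epsilon: add s5, s11.
From s5 via epsilon: add s10.
From s11 via epsilon: add s13.
From s10 via epsilon: add s15.
From s13 via epsilon: add s14.
No new states can be added; the closed set is {s1, s3, s4, s5, s9, s10, s11, s13, s14, s15}.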